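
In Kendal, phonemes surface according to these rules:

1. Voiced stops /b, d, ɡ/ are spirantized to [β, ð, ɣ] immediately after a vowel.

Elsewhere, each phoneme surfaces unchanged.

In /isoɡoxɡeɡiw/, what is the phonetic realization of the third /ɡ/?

/ɡ/ meets the environment for rule 1 (immediately after a vowel) → [ɣ].

[ɣ]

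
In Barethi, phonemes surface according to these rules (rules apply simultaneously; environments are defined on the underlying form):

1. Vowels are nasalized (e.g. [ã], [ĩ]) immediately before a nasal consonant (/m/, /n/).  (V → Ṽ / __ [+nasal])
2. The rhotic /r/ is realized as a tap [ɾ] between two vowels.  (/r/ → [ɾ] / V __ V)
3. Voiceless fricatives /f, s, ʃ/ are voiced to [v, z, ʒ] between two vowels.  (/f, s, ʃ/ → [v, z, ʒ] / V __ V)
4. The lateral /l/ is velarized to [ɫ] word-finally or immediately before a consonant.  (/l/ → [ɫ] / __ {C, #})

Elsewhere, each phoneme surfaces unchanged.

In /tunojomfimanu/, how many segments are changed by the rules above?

Segments that undergo a rule: /u/ → [ũ] (rule 1); /o/ → [õ] (rule 1); /i/ → [ĩ] (rule 1); /a/ → [ã] (rule 1).
All other segments surface unchanged.

4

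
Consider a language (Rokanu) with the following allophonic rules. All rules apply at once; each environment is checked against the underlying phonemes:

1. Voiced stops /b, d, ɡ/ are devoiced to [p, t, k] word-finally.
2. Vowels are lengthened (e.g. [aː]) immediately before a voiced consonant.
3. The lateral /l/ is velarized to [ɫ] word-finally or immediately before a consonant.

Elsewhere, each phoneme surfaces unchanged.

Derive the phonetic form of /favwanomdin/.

/f/ stays [f].
/a/ — between /f/ and /v/, before a voiced consonant — surfaces as [aː] (rule 2).
/v/ stays [v].
/w/ (between /v/ and /a/): no rule targets it → [w].
/a/ meets the environment for rule 2 (before a voiced consonant) → [aː].
/n/ (between /a/ and /o/) is unaffected → [n].
/o/ (between /n/ and /m/) occurs before a voiced consonant → [oː] by rule 2.
/m/ (between /o/ and /d/) is unaffected → [m].
/d/ (between /m/ and /i/) fails the environment for rule 1, so it stays [d].
/i/ — between /d/ and /n/, before a voiced consonant — surfaces as [iː] (rule 2).
/n/ (word-final) is unaffected → [n].

[faːvwaːnoːmdiːn]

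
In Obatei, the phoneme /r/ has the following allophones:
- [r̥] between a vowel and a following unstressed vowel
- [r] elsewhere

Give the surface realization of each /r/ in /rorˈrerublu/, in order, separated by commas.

Occurrence 1 (position 1): no conditioning environment matches → elsewhere allophone [r].
Occurrence 2 (position 3): no conditioning environment matches → elsewhere allophone [r].
Occurrence 3 (position 4): no conditioning environment matches → elsewhere allophone [r].
Occurrence 4 (position 6): between a vowel and a following unstressed vowel → [r̥].

[r], [r], [r], [r̥]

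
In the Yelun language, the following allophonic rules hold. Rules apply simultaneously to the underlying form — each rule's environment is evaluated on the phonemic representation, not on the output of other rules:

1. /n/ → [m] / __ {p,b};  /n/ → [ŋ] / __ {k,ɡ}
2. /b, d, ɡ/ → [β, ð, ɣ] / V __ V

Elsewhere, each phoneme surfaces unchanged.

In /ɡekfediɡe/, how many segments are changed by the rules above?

2

Segments that undergo a rule: /d/ → [ð] (rule 2); /ɡ/ → [ɣ] (rule 2).
All other segments surface unchanged.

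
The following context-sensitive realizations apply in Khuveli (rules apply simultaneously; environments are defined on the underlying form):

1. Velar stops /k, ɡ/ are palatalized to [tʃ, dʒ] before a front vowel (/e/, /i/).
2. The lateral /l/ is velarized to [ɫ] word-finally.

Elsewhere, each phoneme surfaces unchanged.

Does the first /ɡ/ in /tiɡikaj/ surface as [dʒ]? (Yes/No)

/ɡ/ (between /i/ and /i/) occurs before a front vowel → [dʒ] by rule 1.
The actual realization is [dʒ], which matches [dʒ].

Yes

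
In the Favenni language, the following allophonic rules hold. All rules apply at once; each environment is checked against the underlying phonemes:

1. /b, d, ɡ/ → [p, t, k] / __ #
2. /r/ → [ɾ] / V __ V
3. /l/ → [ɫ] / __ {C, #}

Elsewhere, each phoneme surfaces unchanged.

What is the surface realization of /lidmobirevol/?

[lidmobiɾevoɫ]

/l/ (word-initial): rule 3 targets it, but not word-finally or immediately before a consonant → unchanged [l].
/i/ — not in any rule's target class → [i].
/d/ (between /i/ and /m/) fails the environment for rule 1, so it stays [d].
/m/ stays [m].
/o/ — not in any rule's target class → [o].
/b/ (between /o/ and /i/) is in the target of rule 1 but the environment (word-finally) is not met → [b].
/i/ (between /b/ and /r/) is unaffected → [i].
/r/ (between /i/ and /e/) occurs between two vowels → [ɾ] by rule 2.
/e/ (between /r/ and /v/): no rule targets it → [e].
/v/ — not in any rule's target class → [v].
/o/ stays [o].
/l/ — word-final, word-finally or immediately before a consonant — surfaces as [ɫ] (rule 3).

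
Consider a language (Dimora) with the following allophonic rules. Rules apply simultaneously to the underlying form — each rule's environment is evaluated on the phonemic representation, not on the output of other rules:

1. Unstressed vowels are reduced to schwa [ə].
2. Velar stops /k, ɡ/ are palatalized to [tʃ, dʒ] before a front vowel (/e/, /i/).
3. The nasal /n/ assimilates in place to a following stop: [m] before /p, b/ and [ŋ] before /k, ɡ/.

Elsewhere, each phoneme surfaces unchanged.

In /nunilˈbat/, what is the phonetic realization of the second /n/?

[n]

/n/ — between /u/ and /i/; rule 3 does not apply here → [n].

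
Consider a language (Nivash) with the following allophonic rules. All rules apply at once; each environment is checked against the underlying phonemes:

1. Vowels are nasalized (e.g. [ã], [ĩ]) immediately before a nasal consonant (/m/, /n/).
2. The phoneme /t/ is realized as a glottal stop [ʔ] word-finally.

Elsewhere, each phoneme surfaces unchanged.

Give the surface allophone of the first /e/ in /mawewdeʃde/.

/e/ (between /w/ and /w/): rule 1 targets it, but not before a nasal consonant → unchanged [e].

[e]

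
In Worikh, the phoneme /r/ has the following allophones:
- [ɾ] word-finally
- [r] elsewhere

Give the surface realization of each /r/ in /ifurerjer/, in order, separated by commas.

[r], [r], [ɾ]

Occurrence 1 (position 4): no conditioning environment matches → elsewhere allophone [r].
Occurrence 2 (position 6): no conditioning environment matches → elsewhere allophone [r].
Occurrence 3 (position 9): word-finally → [ɾ].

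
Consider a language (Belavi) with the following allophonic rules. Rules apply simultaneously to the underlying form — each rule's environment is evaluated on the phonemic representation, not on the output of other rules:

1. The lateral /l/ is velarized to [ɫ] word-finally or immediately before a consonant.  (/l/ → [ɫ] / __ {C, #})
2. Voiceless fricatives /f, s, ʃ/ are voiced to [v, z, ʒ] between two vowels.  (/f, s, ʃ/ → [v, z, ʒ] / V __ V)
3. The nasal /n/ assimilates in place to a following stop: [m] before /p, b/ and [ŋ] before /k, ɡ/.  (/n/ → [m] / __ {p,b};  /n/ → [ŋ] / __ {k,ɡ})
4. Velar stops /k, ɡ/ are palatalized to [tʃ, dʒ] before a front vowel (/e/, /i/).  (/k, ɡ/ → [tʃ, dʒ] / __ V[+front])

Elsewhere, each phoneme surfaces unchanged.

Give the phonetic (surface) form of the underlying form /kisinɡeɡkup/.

Rule 4 applies to /k/ (word-initial: before a front vowel) → [tʃ].
/i/ (between /k/ and /s/) is unaffected → [i].
/s/ (between /i/ and /i/): between two vowels, so rule 2 applies → [z].
/i/ stays [i].
/n/ meets the environment for rule 3 (before a labial or velar stop) → [ŋ].
/ɡ/ meets the environment for rule 4 (before a front vowel) → [dʒ].
/e/ (between /ɡ/ and /ɡ/) is unaffected → [e].
/ɡ/ (between /e/ and /k/) fails the environment for rule 4, so it stays [ɡ].
/k/ — between /ɡ/ and /u/; rule 4 does not apply here → [k].
/u/ (between /k/ and /p/) is unaffected → [u].
/p/ (word-final): no rule targets it → [p].

[tʃiziŋdʒeɡkup]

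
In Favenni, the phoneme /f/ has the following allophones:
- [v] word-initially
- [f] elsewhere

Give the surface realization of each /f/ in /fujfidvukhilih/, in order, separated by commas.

Occurrence 1 (position 1): word-initially → [v].
Occurrence 2 (position 4): no conditioning environment matches → elsewhere allophone [f].

[v], [f]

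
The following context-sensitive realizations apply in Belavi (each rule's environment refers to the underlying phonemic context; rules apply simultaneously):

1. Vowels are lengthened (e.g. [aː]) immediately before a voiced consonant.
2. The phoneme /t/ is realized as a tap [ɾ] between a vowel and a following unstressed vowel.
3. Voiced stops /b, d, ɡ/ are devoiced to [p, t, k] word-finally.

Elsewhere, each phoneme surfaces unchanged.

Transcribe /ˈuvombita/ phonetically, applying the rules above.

[ˈuːvoːmbiɾa]

/u/ (word-initial): before a voiced consonant, so rule 1 applies → [uː].
/v/ (between /u/ and /o/): no rule targets it → [v].
/o/ — between /v/ and /m/, before a voiced consonant — surfaces as [oː] (rule 1).
/m/ — not in any rule's target class → [m].
/b/ (between /m/ and /i/) is in the target of rule 3 but the environment (word-finally) is not met → [b].
/i/ (between /b/ and /t/) fails the environment for rule 1, so it stays [i].
/t/ (between /i/ and /a/): between a vowel and a following unstressed vowel, so rule 2 applies → [ɾ].
/a/ (word-final): rule 1 targets it, but not before a voiced consonant → unchanged [a].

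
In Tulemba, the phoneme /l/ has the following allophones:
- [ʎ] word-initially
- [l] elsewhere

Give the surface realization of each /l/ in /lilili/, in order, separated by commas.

[ʎ], [l], [l]

Occurrence 1 (position 1): word-initially → [ʎ].
Occurrence 2 (position 3): no conditioning environment matches → elsewhere allophone [l].
Occurrence 3 (position 5): no conditioning environment matches → elsewhere allophone [l].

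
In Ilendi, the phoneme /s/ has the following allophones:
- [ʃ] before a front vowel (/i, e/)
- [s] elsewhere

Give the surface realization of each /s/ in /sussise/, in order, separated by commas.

Occurrence 1 (position 1): no conditioning environment matches → elsewhere allophone [s].
Occurrence 2 (position 3): no conditioning environment matches → elsewhere allophone [s].
Occurrence 3 (position 4): before a front vowel (/i, e/) → [ʃ].
Occurrence 4 (position 6): before a front vowel (/i, e/) → [ʃ].

[s], [s], [ʃ], [ʃ]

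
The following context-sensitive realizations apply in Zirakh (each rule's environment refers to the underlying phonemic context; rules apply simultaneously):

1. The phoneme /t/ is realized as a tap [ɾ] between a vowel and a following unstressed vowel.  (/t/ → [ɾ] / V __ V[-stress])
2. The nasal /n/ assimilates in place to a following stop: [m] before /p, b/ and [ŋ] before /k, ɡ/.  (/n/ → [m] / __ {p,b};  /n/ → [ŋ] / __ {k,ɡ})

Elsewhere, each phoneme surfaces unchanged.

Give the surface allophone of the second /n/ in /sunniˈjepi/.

[n]

/n/ (between /n/ and /i/) fails the environment for rule 2, so it stays [n].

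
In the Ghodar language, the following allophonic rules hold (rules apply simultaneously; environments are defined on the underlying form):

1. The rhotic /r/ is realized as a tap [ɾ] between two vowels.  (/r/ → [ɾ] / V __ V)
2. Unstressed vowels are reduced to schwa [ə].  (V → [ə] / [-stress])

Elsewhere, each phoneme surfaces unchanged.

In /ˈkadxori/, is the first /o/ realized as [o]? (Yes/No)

Rule 2 applies to /o/ (between /x/ and /r/: in an unstressed syllable) → [ə].
The actual realization is [ə], not [o].

No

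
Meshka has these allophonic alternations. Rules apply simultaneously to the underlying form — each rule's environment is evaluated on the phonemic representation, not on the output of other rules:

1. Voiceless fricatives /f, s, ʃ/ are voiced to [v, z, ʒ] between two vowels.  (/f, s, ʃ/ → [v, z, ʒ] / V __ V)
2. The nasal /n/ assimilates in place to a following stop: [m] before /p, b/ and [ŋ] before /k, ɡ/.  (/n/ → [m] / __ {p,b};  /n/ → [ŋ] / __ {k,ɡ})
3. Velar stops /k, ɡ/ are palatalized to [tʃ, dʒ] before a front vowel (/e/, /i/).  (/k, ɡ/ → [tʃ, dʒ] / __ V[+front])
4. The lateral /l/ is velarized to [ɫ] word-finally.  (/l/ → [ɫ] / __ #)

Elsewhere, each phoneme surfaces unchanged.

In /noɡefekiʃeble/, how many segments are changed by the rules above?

Segments that undergo a rule: /ɡ/ → [dʒ] (rule 3); /f/ → [v] (rule 1); /k/ → [tʃ] (rule 3); /ʃ/ → [ʒ] (rule 1).
All other segments surface unchanged.

4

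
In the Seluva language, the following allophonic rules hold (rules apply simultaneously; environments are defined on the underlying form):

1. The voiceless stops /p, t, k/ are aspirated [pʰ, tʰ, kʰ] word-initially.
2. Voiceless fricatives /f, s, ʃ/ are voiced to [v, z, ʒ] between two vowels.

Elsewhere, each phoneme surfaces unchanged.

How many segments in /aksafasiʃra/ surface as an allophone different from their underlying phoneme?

2

Segments that undergo a rule: /f/ → [v] (rule 2); /s/ → [z] (rule 2).
All other segments surface unchanged.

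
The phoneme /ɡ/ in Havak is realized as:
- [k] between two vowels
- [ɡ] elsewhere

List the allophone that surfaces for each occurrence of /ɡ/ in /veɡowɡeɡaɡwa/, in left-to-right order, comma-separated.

[k], [ɡ], [k], [ɡ]

Occurrence 1 (position 3): between two vowels → [k].
Occurrence 2 (position 6): no conditioning environment matches → elsewhere allophone [ɡ].
Occurrence 3 (position 8): between two vowels → [k].
Occurrence 4 (position 10): no conditioning environment matches → elsewhere allophone [ɡ].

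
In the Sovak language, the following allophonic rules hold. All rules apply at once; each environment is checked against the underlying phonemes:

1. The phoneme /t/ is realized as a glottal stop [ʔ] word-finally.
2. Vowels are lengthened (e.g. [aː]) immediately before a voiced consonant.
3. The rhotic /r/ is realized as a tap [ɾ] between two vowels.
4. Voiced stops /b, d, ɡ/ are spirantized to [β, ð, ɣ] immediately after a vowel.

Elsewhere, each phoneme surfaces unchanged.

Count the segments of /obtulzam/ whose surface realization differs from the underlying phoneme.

4

Segments that undergo a rule: /o/ → [oː] (rule 2); /b/ → [β] (rule 4); /u/ → [uː] (rule 2); /a/ → [aː] (rule 2).
All other segments surface unchanged.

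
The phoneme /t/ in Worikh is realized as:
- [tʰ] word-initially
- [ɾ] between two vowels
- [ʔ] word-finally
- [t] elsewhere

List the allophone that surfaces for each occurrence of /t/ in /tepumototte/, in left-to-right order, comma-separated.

[tʰ], [ɾ], [t], [t]

Occurrence 1 (position 1): word-initially → [tʰ].
Occurrence 2 (position 7): between two vowels → [ɾ].
Occurrence 3 (position 9): no conditioning environment matches → elsewhere allophone [t].
Occurrence 4 (position 10): no conditioning environment matches → elsewhere allophone [t].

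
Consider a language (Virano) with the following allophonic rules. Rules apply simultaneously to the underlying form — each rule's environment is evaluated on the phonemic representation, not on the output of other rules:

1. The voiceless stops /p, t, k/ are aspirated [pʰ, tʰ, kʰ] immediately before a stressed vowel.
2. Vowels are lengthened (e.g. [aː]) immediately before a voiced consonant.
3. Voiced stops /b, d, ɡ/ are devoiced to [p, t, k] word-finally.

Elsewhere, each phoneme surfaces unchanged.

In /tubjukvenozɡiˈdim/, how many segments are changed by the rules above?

Segments that undergo a rule: /u/ → [uː] (rule 2); /e/ → [eː] (rule 2); /o/ → [oː] (rule 2); /i/ → [iː] (rule 2); /i/ → [iː] (rule 2).
All other segments surface unchanged.

5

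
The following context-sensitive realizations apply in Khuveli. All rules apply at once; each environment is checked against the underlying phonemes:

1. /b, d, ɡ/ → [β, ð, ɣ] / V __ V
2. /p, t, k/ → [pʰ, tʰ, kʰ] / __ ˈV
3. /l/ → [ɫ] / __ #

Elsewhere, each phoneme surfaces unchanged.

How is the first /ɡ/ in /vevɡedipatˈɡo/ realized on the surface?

[ɡ]

/ɡ/ (between /v/ and /e/): rule 1 targets it, but not between two vowels → unchanged [ɡ].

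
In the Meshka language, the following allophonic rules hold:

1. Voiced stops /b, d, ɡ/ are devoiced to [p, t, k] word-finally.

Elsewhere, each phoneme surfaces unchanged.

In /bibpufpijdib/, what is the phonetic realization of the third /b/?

[p]

/b/ (word-final) occurs word-finally → [p] by rule 1.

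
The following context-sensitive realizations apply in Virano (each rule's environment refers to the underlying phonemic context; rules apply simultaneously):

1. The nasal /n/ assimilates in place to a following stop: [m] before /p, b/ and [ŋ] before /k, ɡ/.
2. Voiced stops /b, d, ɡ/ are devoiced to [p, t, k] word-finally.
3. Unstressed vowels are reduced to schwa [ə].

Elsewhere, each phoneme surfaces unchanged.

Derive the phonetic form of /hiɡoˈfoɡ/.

[həɡəˈfok]

/h/ — not in any rule's target class → [h].
/i/ (between /h/ and /ɡ/) occurs in an unstressed syllable → [ə] by rule 3.
/ɡ/ — between /i/ and /o/; rule 2 does not apply here → [ɡ].
/o/ (between /ɡ/ and /f/) occurs in an unstressed syllable → [ə] by rule 3.
/f/ (between /o/ and /o/) is unaffected → [f].
/o/ (between /f/ and /ɡ/) fails the environment for rule 3, so it stays [o].
/ɡ/ meets the environment for rule 2 (word-finally) → [k].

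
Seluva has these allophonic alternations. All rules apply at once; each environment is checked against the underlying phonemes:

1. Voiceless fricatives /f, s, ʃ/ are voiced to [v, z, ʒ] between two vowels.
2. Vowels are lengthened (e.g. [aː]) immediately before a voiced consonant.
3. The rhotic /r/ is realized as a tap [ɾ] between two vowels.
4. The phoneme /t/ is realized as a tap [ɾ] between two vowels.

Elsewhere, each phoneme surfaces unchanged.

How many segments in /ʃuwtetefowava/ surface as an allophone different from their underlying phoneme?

Segments that undergo a rule: /u/ → [uː] (rule 2); /t/ → [ɾ] (rule 4); /f/ → [v] (rule 1); /o/ → [oː] (rule 2); /a/ → [aː] (rule 2).
All other segments surface unchanged.

5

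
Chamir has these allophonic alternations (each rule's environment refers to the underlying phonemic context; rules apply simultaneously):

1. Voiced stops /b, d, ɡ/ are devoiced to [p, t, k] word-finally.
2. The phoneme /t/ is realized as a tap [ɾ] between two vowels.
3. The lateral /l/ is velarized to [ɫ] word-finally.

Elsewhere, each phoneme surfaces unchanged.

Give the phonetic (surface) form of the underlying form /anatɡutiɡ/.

/a/ (word-initial): no rule targets it → [a].
/n/ (between /a/ and /a/): no rule targets it → [n].
/a/ (between /n/ and /t/) is unaffected → [a].
/t/ (between /a/ and /ɡ/) is in the target of rule 2 but the environment (between two vowels) is not met → [t].
/ɡ/ — between /t/ and /u/; rule 1 does not apply here → [ɡ].
/u/ (between /ɡ/ and /t/) is unaffected → [u].
Rule 2 applies to /t/ (between /u/ and /i/: between two vowels) → [ɾ].
/i/ (between /t/ and /ɡ/) is unaffected → [i].
Rule 1 applies to /ɡ/ (word-final: word-finally) → [k].

[anatɡuɾik]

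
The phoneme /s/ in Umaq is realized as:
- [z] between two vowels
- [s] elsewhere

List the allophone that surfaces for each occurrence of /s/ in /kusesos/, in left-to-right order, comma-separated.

Occurrence 1 (position 3): between two vowels → [z].
Occurrence 2 (position 5): between two vowels → [z].
Occurrence 3 (position 7): no conditioning environment matches → elsewhere allophone [s].

[z], [z], [s]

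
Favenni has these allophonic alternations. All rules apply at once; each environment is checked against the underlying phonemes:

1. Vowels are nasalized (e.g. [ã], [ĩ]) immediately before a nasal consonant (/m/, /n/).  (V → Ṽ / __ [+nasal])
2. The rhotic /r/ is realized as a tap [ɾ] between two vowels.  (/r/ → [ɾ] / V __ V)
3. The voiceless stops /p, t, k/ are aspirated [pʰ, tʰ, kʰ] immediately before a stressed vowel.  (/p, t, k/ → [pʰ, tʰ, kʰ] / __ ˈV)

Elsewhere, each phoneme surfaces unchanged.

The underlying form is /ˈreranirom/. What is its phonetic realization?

/r/ — word-initial; rule 2 does not apply here → [r].
/e/ — between /r/ and /r/; rule 1 does not apply here → [e].
/r/ — between /e/ and /a/, between two vowels — surfaces as [ɾ] (rule 2).
/a/ — between /r/ and /n/, before a nasal consonant — surfaces as [ã] (rule 1).
/n/ (between /a/ and /i/): no rule targets it → [n].
/i/ (between /n/ and /r/) is in the target of rule 1 but the environment (before a nasal consonant) is not met → [i].
/r/ meets the environment for rule 2 (between two vowels) → [ɾ].
Rule 1 applies to /o/ (between /r/ and /m/: before a nasal consonant) → [õ].
/m/ (word-final) is unaffected → [m].

[ˈreɾãniɾõm]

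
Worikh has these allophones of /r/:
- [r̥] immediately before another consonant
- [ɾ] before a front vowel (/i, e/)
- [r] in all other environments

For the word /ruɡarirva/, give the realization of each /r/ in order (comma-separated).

Occurrence 1 (position 1): no conditioning environment matches → elsewhere allophone [r].
Occurrence 2 (position 5): before a front vowel (/i, e/) → [ɾ].
Occurrence 3 (position 7): immediately before another consonant → [r̥].

[r], [ɾ], [r̥]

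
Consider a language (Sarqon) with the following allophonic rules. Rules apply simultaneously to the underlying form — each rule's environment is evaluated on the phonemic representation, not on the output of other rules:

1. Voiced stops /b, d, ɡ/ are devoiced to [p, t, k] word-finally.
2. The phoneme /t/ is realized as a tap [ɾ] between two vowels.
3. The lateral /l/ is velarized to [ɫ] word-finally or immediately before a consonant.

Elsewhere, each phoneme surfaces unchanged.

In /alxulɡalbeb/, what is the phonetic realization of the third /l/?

[ɫ]

/l/ (between /a/ and /b/) occurs word-finally or immediately before a consonant → [ɫ] by rule 3.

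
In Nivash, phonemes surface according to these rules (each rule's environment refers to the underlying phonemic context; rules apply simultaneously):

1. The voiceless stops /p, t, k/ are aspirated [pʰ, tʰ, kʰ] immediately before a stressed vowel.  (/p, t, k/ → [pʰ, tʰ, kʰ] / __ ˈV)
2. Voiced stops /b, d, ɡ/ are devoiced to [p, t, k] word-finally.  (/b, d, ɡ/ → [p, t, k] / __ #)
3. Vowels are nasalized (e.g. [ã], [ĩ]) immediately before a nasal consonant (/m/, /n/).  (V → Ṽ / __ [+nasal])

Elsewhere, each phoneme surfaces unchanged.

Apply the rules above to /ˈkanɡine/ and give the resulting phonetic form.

Rule 1 applies to /k/ (word-initial: immediately before a stressed vowel) → [kʰ].
/a/ (between /k/ and /n/) occurs before a nasal consonant → [ã] by rule 3.
/n/ — not in any rule's target class → [n].
/ɡ/ — between /n/ and /i/; rule 2 does not apply here → [ɡ].
Rule 3 applies to /i/ (between /ɡ/ and /n/: before a nasal consonant) → [ĩ].
/n/ (between /i/ and /e/): no rule targets it → [n].
/e/ — word-final; rule 3 does not apply here → [e].

[ˈkʰãnɡĩne]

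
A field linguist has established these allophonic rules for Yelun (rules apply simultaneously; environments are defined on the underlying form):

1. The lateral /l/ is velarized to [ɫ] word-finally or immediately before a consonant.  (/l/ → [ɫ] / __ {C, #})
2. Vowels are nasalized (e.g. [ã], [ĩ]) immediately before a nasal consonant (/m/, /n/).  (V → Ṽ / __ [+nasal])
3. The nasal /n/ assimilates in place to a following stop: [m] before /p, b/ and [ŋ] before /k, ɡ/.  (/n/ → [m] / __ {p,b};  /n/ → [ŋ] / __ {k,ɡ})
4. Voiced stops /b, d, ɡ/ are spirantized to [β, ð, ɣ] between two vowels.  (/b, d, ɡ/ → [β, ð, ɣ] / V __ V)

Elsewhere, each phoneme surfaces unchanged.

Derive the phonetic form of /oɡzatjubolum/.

/o/ (word-initial) is in the target of rule 2 but the environment (before a nasal consonant) is not met → [o].
/ɡ/ (between /o/ and /z/): rule 4 targets it, but not between two vowels → unchanged [ɡ].
/z/ stays [z].
/a/ — between /z/ and /t/; rule 2 does not apply here → [a].
/t/ (between /a/ and /j/): no rule targets it → [t].
/j/ (between /t/ and /u/): no rule targets it → [j].
/u/ (between /j/ and /b/): rule 2 targets it, but not before a nasal consonant → unchanged [u].
Rule 4 applies to /b/ (between /u/ and /o/: between two vowels) → [β].
/o/ (between /b/ and /l/): rule 2 targets it, but not before a nasal consonant → unchanged [o].
/l/ (between /o/ and /u/) is in the target of rule 1 but the environment (word-finally or immediately before a consonant) is not met → [l].
/u/ (between /l/ and /m/): before a nasal consonant, so rule 2 applies → [ũ].
/m/ (word-final): no rule targets it → [m].

[oɡzatjuβolũm]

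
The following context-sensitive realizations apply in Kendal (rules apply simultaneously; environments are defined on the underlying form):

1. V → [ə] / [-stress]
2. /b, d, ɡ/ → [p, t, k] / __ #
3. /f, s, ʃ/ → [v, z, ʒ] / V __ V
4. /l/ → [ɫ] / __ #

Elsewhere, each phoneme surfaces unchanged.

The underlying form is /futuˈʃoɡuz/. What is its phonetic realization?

[fətəˈʒoɡəz]

/f/ (word-initial) fails the environment for rule 3, so it stays [f].
/u/ (between /f/ and /t/): in an unstressed syllable, so rule 1 applies → [ə].
/t/ (between /u/ and /u/) is unaffected → [t].
/u/ (between /t/ and /ʃ/) occurs in an unstressed syllable → [ə] by rule 1.
/ʃ/ meets the environment for rule 3 (between two vowels) → [ʒ].
/o/ — between /ʃ/ and /ɡ/; rule 1 does not apply here → [o].
/ɡ/ (between /o/ and /u/) fails the environment for rule 2, so it stays [ɡ].
/u/ (between /ɡ/ and /z/): in an unstressed syllable, so rule 1 applies → [ə].
/z/ stays [z].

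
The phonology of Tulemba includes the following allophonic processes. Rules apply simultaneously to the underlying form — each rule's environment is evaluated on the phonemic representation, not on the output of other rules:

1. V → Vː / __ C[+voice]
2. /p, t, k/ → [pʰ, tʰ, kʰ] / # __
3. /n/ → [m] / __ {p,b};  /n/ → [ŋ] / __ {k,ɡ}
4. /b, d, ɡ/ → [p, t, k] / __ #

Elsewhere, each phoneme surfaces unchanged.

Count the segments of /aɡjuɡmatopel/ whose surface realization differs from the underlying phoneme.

Segments that undergo a rule: /a/ → [aː] (rule 1); /u/ → [uː] (rule 1); /e/ → [eː] (rule 1).
All other segments surface unchanged.

3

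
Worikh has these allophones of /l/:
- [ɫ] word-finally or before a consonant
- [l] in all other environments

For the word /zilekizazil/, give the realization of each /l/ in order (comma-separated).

Occurrence 1 (position 3): no conditioning environment matches → elsewhere allophone [l].
Occurrence 2 (position 11): word-finally or before a consonant → [ɫ].

[l], [ɫ]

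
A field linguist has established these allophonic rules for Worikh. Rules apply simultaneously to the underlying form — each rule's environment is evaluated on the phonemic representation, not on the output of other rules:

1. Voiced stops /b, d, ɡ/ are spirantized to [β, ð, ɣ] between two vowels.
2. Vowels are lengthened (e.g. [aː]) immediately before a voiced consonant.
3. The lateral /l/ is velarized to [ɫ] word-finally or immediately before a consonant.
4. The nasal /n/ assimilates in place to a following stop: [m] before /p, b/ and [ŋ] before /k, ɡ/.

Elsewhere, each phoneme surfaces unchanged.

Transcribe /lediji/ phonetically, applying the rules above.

[leːðiːji]

/l/ — word-initial; rule 3 does not apply here → [l].
Rule 2 applies to /e/ (between /l/ and /d/: before a voiced consonant) → [eː].
/d/ (between /e/ and /i/): between two vowels, so rule 1 applies → [ð].
/i/ (between /d/ and /j/) occurs before a voiced consonant → [iː] by rule 2.
/j/ (between /i/ and /i/): no rule targets it → [j].
/i/ (word-final) is in the target of rule 2 but the environment (before a voiced consonant) is not met → [i].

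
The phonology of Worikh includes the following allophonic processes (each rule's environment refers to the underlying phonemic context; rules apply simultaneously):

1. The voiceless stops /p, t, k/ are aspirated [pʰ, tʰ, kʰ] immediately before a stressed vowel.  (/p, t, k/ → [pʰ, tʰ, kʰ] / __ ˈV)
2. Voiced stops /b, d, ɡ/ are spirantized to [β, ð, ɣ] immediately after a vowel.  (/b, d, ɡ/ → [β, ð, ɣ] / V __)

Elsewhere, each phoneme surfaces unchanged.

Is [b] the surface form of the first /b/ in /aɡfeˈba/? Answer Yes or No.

/b/ (between /e/ and /a/) occurs immediately after a vowel → [β] by rule 2.
The actual realization is [β], not [b].

No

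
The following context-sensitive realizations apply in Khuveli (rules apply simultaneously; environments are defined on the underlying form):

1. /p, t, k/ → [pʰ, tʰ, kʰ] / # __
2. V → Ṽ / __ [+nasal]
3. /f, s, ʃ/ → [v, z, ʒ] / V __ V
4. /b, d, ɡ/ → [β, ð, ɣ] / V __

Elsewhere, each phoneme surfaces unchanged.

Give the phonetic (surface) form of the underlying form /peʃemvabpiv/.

/p/ meets the environment for rule 1 (word-initially) → [pʰ].
/e/ (between /p/ and /ʃ/) fails the environment for rule 2, so it stays [e].
/ʃ/ — between /e/ and /e/, between two vowels — surfaces as [ʒ] (rule 3).
Rule 2 applies to /e/ (between /ʃ/ and /m/: before a nasal consonant) → [ẽ].
/m/ (between /e/ and /v/): no rule targets it → [m].
/v/ (between /m/ and /a/): no rule targets it → [v].
/a/ (between /v/ and /b/): rule 2 targets it, but not before a nasal consonant → unchanged [a].
/b/ meets the environment for rule 4 (immediately after a vowel) → [β].
/p/ (between /b/ and /i/): rule 1 targets it, but not word-initially → unchanged [p].
/i/ (between /p/ and /v/) fails the environment for rule 2, so it stays [i].
/v/ — not in any rule's target class → [v].

[pʰeʒẽmvaβpiv]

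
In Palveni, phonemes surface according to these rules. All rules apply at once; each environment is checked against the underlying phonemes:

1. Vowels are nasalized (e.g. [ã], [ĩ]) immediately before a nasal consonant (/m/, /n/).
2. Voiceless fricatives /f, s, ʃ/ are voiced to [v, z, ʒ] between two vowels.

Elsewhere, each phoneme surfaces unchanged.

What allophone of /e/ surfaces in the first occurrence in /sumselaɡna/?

[e]

/e/ — between /s/ and /l/; rule 1 does not apply here → [e].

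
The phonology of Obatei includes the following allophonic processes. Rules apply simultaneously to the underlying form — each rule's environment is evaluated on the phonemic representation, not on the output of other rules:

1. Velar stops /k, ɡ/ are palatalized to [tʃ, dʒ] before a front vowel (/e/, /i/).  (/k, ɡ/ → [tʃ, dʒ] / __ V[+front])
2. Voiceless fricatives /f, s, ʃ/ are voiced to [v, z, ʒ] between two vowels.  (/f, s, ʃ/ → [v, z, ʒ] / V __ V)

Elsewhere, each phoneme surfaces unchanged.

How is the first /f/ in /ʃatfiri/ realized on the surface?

/f/ (between /t/ and /i/): rule 2 targets it, but not between two vowels → unchanged [f].

[f]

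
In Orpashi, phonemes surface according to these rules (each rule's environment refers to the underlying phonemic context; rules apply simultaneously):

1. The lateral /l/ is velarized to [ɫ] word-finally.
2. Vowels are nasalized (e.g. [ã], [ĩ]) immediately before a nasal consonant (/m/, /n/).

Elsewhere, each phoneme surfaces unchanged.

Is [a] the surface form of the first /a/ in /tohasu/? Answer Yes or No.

/a/ (between /h/ and /s/) fails the environment for rule 2, so it stays [a].
The actual realization is [a], which matches [a].

Yes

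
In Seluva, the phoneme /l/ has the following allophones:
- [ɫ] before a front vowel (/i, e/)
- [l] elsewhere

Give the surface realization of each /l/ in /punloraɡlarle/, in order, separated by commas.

[l], [l], [ɫ]

Occurrence 1 (position 4): no conditioning environment matches → elsewhere allophone [l].
Occurrence 2 (position 9): no conditioning environment matches → elsewhere allophone [l].
Occurrence 3 (position 12): before a front vowel (/i, e/) → [ɫ].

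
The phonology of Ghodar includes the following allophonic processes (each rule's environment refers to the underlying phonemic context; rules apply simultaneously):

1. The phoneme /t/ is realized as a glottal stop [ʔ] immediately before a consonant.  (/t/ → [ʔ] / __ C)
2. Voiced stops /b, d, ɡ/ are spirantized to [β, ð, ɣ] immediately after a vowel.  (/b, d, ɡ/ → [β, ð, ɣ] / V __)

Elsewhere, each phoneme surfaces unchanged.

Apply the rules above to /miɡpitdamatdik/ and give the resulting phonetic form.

[miɣpiʔdamaʔdik]

/ɡ/ (between /i/ and /p/) occurs immediately after a vowel → [ɣ] by rule 2.
/t/ — between /i/ and /d/, immediately before a consonant — surfaces as [ʔ] (rule 1).
/d/ (between /t/ and /a/) is in the target of rule 2 but the environment (immediately after a vowel) is not met → [d].
/t/ meets the environment for rule 1 (immediately before a consonant) → [ʔ].
/d/ (between /t/ and /i/) is in the target of rule 2 but the environment (immediately after a vowel) is not met → [d].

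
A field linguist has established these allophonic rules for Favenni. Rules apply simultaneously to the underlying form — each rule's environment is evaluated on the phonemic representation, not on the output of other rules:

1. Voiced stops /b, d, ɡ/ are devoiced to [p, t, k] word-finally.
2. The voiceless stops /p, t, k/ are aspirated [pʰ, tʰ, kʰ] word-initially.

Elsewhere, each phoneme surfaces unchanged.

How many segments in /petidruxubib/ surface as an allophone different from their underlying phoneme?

Segments that undergo a rule: /p/ → [pʰ] (rule 2); /b/ → [p] (rule 1).
All other segments surface unchanged.

2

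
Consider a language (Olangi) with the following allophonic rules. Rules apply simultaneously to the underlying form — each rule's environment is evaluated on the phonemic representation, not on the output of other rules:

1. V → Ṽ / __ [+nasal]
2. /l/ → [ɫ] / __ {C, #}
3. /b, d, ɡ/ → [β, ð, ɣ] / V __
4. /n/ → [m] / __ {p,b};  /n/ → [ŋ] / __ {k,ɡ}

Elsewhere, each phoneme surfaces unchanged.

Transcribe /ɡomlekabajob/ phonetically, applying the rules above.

/ɡ/ (word-initial) fails the environment for rule 3, so it stays [ɡ].
/o/ — between /ɡ/ and /m/, before a nasal consonant — surfaces as [õ] (rule 1).
/l/ (between /m/ and /e/) fails the environment for rule 2, so it stays [l].
/e/ (between /l/ and /k/): rule 1 targets it, but not before a nasal consonant → unchanged [e].
/a/ (between /k/ and /b/): rule 1 targets it, but not before a nasal consonant → unchanged [a].
/b/ (between /a/ and /a/): immediately after a vowel, so rule 3 applies → [β].
/a/ (between /b/ and /j/): rule 1 targets it, but not before a nasal consonant → unchanged [a].
/o/ (between /j/ and /b/): rule 1 targets it, but not before a nasal consonant → unchanged [o].
Rule 3 applies to /b/ (word-final: immediately after a vowel) → [β].

[ɡõmlekaβajoβ]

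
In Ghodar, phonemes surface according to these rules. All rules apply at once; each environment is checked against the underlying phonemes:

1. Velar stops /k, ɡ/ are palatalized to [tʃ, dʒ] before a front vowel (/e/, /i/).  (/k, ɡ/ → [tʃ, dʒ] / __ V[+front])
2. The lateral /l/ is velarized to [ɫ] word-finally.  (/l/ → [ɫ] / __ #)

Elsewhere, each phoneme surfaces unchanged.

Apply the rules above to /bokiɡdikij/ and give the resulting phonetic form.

/b/ (word-initial) is unaffected → [b].
/o/ (between /b/ and /k/) is unaffected → [o].
/k/ (between /o/ and /i/): before a front vowel, so rule 1 applies → [tʃ].
/i/ — not in any rule's target class → [i].
/ɡ/ — between /i/ and /d/; rule 1 does not apply here → [ɡ].
/d/ (between /ɡ/ and /i/): no rule targets it → [d].
/i/ stays [i].
Rule 1 applies to /k/ (between /i/ and /i/: before a front vowel) → [tʃ].
/i/ stays [i].
/j/ (word-final) is unaffected → [j].

[botʃiɡditʃij]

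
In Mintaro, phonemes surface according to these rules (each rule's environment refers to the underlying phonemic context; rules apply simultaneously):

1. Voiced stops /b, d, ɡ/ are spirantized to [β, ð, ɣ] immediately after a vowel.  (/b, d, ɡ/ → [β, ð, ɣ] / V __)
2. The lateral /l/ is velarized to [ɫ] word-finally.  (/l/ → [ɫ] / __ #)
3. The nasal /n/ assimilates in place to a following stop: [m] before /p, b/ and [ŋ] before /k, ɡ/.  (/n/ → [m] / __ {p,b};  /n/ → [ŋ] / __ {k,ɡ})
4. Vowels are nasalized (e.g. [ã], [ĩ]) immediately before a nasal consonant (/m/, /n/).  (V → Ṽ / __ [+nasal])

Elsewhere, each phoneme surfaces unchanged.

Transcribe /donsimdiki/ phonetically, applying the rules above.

/d/ — word-initial; rule 1 does not apply here → [d].
/o/ (between /d/ and /n/): before a nasal consonant, so rule 4 applies → [õ].
/n/ (between /o/ and /s/) fails the environment for rule 3, so it stays [n].
/i/ — between /s/ and /m/, before a nasal consonant — surfaces as [ĩ] (rule 4).
/d/ (between /m/ and /i/) fails the environment for rule 1, so it stays [d].
/i/ (between /d/ and /k/) fails the environment for rule 4, so it stays [i].
/i/ — word-final; rule 4 does not apply here → [i].

[dõnsĩmdiki]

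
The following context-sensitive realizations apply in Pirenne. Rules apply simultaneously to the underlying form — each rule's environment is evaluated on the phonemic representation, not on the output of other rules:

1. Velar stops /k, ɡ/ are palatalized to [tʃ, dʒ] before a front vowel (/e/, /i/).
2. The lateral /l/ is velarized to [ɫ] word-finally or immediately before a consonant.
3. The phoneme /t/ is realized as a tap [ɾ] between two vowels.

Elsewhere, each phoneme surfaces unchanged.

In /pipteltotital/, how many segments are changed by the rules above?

Segments that undergo a rule: /l/ → [ɫ] (rule 2); /t/ → [ɾ] (rule 3); /t/ → [ɾ] (rule 3); /l/ → [ɫ] (rule 2).
All other segments surface unchanged.

4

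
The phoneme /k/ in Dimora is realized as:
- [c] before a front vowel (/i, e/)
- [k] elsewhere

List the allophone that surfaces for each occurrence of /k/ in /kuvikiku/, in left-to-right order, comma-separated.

[k], [c], [k]

Occurrence 1 (position 1): no conditioning environment matches → elsewhere allophone [k].
Occurrence 2 (position 5): before a front vowel (/i, e/) → [c].
Occurrence 3 (position 7): no conditioning environment matches → elsewhere allophone [k].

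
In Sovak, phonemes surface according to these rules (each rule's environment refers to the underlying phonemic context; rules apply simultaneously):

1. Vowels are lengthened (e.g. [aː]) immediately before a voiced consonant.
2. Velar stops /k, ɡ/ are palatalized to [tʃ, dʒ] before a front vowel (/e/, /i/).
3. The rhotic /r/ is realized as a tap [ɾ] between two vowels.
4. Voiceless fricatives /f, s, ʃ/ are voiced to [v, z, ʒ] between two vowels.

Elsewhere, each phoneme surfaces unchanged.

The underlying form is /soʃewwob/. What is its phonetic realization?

/s/ (word-initial) is in the target of rule 4 but the environment (between two vowels) is not met → [s].
/o/ — between /s/ and /ʃ/; rule 1 does not apply here → [o].
/ʃ/ — between /o/ and /e/, between two vowels — surfaces as [ʒ] (rule 4).
/e/ meets the environment for rule 1 (before a voiced consonant) → [eː].
/o/ (between /w/ and /b/) occurs before a voiced consonant → [oː] by rule 1.

[soʒeːwwoːb]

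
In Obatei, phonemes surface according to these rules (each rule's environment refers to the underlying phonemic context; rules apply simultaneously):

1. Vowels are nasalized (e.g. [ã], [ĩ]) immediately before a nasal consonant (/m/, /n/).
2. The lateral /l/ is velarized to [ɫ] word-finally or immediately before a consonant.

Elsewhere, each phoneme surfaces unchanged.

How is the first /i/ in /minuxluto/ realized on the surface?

Rule 1 applies to /i/ (between /m/ and /n/: before a nasal consonant) → [ĩ].

[ĩ]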